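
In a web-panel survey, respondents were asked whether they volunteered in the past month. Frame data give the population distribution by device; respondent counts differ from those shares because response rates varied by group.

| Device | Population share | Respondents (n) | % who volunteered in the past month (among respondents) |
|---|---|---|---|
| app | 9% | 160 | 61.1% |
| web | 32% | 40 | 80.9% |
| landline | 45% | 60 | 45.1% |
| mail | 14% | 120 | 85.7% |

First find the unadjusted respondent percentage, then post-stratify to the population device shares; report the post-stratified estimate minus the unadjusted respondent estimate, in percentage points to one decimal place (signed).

Unadjusted (pooled respondent) estimate weights by respondent counts:
  (160/380)×61.1 + (40/380)×80.9 + (60/380)×45.1 + (120/380)×85.7 = 68.4263%
Post-stratifying to population shares instead:
  0.09×61.1 + 0.32×80.9 + 0.45×45.1 + 0.14×85.7 = 63.68%
Difference = 63.68 − 68.4263 = -4.7463 pp.

-4.7 percentage points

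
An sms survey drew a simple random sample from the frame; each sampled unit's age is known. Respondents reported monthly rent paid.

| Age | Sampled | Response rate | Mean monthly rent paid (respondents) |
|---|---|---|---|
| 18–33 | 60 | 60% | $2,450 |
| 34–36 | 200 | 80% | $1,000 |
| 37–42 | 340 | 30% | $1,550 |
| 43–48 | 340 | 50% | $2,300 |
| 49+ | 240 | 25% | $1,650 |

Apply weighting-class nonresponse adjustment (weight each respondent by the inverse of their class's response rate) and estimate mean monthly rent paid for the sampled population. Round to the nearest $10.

Inverse-response-rate weighting restores each class to its sampled count, so class totals weight by n_sampled:
  18–33: 60 × 2450 = 147,000
  34–36: 200 × 1000 = 200,000
  37–42: 340 × 1550 = 527,000
  43–48: 340 × 2300 = 782,000
  49+: 240 × 1650 = 396,000
Adjusted estimate = 2,052,000 / 1,180 = 1738.98 → $1,740.

$1,740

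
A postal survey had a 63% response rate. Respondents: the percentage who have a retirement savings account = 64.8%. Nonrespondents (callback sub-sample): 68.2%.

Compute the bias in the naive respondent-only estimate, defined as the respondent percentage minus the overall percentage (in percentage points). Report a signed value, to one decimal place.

-1.3 percentage points

Nonresponse fraction = 1 − 0.63 = 0.37.
Bias = (nonresponse fraction) × (respondent percentage − nonrespondent percentage)
     = 0.37 × (64.8 − 68.2) = 0.37 × -3.4 = -1.258.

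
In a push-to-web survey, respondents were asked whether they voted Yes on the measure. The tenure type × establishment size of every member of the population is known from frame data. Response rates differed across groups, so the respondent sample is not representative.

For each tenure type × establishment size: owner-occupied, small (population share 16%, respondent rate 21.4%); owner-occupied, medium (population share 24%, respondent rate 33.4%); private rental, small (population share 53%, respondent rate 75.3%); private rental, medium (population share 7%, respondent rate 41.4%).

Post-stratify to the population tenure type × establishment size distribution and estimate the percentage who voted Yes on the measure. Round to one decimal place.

Reweight to the known tenure type × establishment size distribution:
  owner-occupied, small: 0.16 × 21.4 = 3.424
  owner-occupied, medium: 0.24 × 33.4 = 8.016
  private rental, small: 0.53 × 75.3 = 39.909
  private rental, medium: 0.07 × 41.4 = 2.898
Post-stratified estimate = 54.247 → 54.2%.

54.2%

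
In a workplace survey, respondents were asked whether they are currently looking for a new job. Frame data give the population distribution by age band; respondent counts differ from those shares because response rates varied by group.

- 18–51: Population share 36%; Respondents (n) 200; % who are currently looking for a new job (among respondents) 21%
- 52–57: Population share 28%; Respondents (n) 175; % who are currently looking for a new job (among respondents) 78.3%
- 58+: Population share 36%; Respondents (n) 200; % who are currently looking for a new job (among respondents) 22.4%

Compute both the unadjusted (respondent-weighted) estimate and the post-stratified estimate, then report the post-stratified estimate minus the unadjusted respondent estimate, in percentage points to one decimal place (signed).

Without adjustment, the pooled respondent share is:
  (200/575)×21 + (175/575)×78.3 + (200/575)×22.4 = 38.9261%
Post-stratifying to population shares instead:
  0.36×21 + 0.28×78.3 + 0.36×22.4 = 37.548%
Difference = 37.548 − 38.9261 = -1.3781 pp.

-1.4 percentage points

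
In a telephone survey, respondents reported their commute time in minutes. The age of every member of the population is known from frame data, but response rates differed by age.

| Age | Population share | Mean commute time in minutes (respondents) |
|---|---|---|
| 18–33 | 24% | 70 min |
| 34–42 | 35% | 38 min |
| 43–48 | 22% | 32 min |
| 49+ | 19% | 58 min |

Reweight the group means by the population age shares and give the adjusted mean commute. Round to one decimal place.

Weight each group's respondent value by its population share:
  18–33: 0.24 × 70 = 16.8
  34–42: 0.35 × 38 = 13.3
  43–48: 0.22 × 32 = 7.04
  49+: 0.19 × 58 = 11.02
Post-stratified estimate = 48.16 → 48.2.

48.2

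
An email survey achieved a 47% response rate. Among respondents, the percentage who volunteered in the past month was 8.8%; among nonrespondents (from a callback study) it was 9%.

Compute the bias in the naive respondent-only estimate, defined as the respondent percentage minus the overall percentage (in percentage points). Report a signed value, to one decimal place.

-0.1 percentage points

Nonresponse fraction = 1 − 0.47 = 0.53.
Bias = (nonresponse fraction) × (respondent percentage − nonrespondent percentage)
     = 0.53 × (8.8 − 9) = 0.53 × -0.2 = -0.106.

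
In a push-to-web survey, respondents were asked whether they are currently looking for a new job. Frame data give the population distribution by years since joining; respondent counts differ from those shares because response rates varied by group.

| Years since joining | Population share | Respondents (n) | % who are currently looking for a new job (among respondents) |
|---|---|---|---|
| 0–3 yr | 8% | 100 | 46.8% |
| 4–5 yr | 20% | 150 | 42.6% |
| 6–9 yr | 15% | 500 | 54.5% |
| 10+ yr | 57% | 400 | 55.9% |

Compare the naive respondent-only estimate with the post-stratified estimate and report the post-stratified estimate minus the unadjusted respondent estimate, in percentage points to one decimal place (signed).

Unadjusted (pooled respondent) estimate weights by respondent counts:
  (100/1150)×46.8 + (150/1150)×42.6 + (500/1150)×54.5 + (400/1150)×55.9 = 52.7652%
Post-stratifying to population shares instead:
  0.08×46.8 + 0.2×42.6 + 0.15×54.5 + 0.57×55.9 = 52.302%
Difference = 52.302 − 52.7652 = -0.4632 pp.

-0.5 percentage points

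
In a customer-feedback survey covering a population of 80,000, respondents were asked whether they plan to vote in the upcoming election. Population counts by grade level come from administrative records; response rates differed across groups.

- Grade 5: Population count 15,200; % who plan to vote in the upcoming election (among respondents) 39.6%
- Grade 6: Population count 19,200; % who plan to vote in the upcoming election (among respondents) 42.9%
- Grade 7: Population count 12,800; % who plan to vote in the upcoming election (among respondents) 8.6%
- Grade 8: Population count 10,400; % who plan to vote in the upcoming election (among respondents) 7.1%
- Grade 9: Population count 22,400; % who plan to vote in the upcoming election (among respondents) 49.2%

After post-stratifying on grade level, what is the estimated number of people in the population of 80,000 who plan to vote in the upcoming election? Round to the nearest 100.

27,100

Each cell contributes its population count × the respondent rate:
  Grade 5: 15,200 × 39.6% = 6019.2
  Grade 6: 19,200 × 42.9% = 8236.8
  Grade 7: 12,800 × 8.6% = 1100.8
  Grade 8: 10,400 × 7.1% = 738.4
  Grade 9: 22,400 × 49.2% = 11020.8
Estimated total = 27,116 → 27,100.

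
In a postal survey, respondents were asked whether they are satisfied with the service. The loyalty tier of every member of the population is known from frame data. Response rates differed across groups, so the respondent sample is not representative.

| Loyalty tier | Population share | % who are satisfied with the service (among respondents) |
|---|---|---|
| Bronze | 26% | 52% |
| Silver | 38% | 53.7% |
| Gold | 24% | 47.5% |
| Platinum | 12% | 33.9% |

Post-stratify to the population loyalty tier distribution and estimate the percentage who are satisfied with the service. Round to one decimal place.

Post-stratification weights by population share, not respondent share:
  Bronze: 0.26 × 52 = 13.52
  Silver: 0.38 × 53.7 = 20.406
  Gold: 0.24 × 47.5 = 11.4
  Platinum: 0.12 × 33.9 = 4.068
Post-stratified estimate = 49.394 → 49.4%.

49.4%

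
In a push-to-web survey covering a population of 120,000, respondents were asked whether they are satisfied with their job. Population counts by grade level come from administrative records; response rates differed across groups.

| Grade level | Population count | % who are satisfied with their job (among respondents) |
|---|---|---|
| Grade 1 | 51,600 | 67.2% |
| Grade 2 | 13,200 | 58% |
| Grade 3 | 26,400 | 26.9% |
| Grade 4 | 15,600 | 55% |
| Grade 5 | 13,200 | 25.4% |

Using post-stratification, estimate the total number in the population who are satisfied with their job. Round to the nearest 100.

61,400

Each cell contributes its population count × the respondent rate:
  Grade 1: 51,600 × 67.2% = 34675.2
  Grade 2: 13,200 × 58% = 7656
  Grade 3: 26,400 × 26.9% = 7101.6
  Grade 4: 15,600 × 55% = 8580
  Grade 5: 13,200 × 25.4% = 3352.8
Estimated total = 61365.6 → 61,400.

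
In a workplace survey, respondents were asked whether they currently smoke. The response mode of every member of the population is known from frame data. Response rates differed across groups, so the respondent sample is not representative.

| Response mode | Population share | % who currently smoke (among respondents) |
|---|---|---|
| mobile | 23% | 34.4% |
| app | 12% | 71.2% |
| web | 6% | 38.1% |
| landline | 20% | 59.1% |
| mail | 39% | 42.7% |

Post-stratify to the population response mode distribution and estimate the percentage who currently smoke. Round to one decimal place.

Weight each group's respondent value by its population share:
  mobile: 0.23 × 34.4 = 7.912
  app: 0.12 × 71.2 = 8.544
  web: 0.06 × 38.1 = 2.286
  landline: 0.2 × 59.1 = 11.82
  mail: 0.39 × 42.7 = 16.653
Post-stratified estimate = 47.215 → 47.2%.

47.2%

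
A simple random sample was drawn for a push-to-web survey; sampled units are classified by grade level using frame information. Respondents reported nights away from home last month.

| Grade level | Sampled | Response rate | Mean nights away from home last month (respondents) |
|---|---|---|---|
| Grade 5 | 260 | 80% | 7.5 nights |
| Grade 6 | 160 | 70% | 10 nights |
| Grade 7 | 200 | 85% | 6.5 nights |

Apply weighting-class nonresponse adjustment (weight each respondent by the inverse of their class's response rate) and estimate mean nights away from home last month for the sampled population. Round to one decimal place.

7.8

With weight = n_sampled/n_responded per class, the weighted class total is n_sampled:
  Grade 5: 260 × 7.5 = 1950
  Grade 6: 160 × 10 = 1600
  Grade 7: 200 × 6.5 = 1300
Adjusted estimate = 4850 / 620 = 7.82258 → 7.8.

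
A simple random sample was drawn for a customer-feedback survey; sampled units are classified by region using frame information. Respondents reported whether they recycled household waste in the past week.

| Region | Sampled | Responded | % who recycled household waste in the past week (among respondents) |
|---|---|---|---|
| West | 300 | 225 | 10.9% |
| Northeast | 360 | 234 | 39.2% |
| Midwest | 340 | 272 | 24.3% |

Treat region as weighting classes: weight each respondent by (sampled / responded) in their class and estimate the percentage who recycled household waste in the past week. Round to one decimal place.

25.6%

Class response rates: West 225/300 = 75%, Northeast 234/360 = 65%, Midwest 272/340 = 80%.
Weighting each respondent by the inverse class response rate inflates each class back to its sampled size, so the class weight is n_sampled:
  West: 300 × 10.9 = 3270
  Northeast: 360 × 39.2 = 14112
  Midwest: 340 × 24.3 = 8262
Adjusted estimate = 25,644 / 1,000 = 25.644 → 25.6%.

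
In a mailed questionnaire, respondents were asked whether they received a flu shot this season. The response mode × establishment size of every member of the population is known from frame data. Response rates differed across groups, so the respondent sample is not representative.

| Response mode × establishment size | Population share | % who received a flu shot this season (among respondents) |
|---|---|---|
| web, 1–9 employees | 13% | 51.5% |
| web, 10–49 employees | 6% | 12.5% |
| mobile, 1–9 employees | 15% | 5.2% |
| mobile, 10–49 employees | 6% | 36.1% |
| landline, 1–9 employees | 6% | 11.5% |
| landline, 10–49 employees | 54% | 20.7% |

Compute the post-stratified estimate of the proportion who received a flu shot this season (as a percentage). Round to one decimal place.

22.3%

Reweight to the known response mode × establishment size distribution:
  web, 1–9 employees: 0.13 × 51.5 = 6.695
  web, 10–49 employees: 0.06 × 12.5 = 0.75
  mobile, 1–9 employees: 0.15 × 5.2 = 0.78
  mobile, 10–49 employees: 0.06 × 36.1 = 2.166
  landline, 1–9 employees: 0.06 × 11.5 = 0.69
  landline, 10–49 employees: 0.54 × 20.7 = 11.178
Post-stratified estimate = 22.259 → 22.3%.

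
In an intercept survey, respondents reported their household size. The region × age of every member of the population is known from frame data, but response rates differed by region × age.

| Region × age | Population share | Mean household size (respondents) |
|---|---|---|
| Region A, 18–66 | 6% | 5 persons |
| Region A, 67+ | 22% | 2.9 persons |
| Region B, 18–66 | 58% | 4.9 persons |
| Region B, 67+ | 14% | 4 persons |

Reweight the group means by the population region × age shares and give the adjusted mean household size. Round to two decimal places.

Post-stratification weights by population share, not respondent share:
  Region A, 18–66: 0.06 × 5 = 0.3
  Region A, 67+: 0.22 × 2.9 = 0.638
  Region B, 18–66: 0.58 × 4.9 = 2.842
  Region B, 67+: 0.14 × 4 = 0.56
Post-stratified estimate = 4.34 → 4.34.

4.34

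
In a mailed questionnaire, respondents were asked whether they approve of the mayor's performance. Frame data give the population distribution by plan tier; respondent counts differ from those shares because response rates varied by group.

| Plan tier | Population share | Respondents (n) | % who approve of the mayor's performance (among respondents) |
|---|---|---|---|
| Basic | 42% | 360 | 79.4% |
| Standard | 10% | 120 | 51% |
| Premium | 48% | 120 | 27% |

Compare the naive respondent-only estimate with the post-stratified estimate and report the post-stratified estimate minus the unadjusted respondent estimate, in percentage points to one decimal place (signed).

Naive respondent-only estimate (weights = respondent counts):
  (360/600)×79.4 + (120/600)×51 + (120/600)×27 = 63.24%
Post-stratifying to population shares instead:
  0.42×79.4 + 0.1×51 + 0.48×27 = 51.408%
Difference = 51.408 − 63.24 = -11.832 pp.

-11.8 percentage points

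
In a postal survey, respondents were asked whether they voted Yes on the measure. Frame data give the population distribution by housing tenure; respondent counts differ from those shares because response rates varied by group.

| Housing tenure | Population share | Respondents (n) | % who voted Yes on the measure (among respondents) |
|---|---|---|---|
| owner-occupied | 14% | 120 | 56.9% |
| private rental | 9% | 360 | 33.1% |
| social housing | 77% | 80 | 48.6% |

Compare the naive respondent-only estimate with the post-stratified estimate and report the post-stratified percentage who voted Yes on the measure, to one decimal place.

48.4%

Naive respondent-only estimate (weights = respondent counts):
  (120/560)×56.9 + (360/560)×33.1 + (80/560)×48.6 = 40.4143%
Post-stratified estimate weights by population shares:
  0.14×56.9 + 0.09×33.1 + 0.77×48.6 = 48.367%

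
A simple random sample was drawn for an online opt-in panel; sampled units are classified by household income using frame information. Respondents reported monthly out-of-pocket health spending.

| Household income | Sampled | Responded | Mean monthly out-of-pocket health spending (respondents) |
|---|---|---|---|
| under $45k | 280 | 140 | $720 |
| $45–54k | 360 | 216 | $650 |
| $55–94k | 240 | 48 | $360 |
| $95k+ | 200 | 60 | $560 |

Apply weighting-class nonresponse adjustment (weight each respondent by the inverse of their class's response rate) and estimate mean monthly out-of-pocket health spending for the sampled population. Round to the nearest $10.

$590

Response rates by class: under $45k 140/280 = 50%, $45–54k 216/360 = 60%, $55–94k 48/240 = 20%, $95k+ 60/200 = 30%.
Weighting each respondent by the inverse class response rate inflates each class back to its sampled size, so the class weight is n_sampled:
  under $45k: 280 × 720 = 201,600
  $45–54k: 360 × 650 = 234,000
  $55–94k: 240 × 360 = 86,400
  $95k+: 200 × 560 = 112,000
Adjusted estimate = 634,000 / 1,080 = 587.037 → $590.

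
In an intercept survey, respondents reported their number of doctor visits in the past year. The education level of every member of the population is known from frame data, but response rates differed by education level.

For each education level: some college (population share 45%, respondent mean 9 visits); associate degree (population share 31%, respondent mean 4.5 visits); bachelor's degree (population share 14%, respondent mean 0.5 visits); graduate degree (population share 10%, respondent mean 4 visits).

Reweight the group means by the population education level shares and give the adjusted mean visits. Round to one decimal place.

5.9

Reweight to the known education level distribution:
  some college: 0.45 × 9 = 4.05
  associate degree: 0.31 × 4.5 = 1.395
  bachelor's degree: 0.14 × 0.5 = 0.07
  graduate degree: 0.1 × 4 = 0.4
Post-stratified estimate = 5.915 → 5.9.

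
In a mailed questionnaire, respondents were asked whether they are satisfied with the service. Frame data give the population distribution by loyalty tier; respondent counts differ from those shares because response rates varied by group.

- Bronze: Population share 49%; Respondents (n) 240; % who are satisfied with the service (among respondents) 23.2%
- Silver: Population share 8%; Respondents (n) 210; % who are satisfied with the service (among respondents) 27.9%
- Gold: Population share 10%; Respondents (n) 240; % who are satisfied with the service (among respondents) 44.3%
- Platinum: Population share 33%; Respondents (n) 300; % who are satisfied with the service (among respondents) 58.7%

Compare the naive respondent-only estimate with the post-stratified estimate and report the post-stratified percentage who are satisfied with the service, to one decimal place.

Without adjustment, the pooled respondent share is:
  (240/990)×23.2 + (210/990)×27.9 + (240/990)×44.3 + (300/990)×58.7 = 40.0697%
Reweighting by population loyalty tier shares:
  0.49×23.2 + 0.08×27.9 + 0.1×44.3 + 0.33×58.7 = 37.401%

37.4%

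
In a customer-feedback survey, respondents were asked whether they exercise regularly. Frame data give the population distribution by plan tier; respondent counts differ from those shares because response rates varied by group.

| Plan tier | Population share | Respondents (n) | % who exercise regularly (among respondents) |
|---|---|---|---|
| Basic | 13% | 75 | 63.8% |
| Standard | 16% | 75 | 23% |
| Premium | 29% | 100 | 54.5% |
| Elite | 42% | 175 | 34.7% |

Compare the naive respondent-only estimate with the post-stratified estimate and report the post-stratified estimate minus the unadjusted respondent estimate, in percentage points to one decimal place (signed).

-0.1 percentage points

Naive respondent-only estimate (weights = respondent counts):
  (75/425)×63.8 + (75/425)×23 + (100/425)×54.5 + (175/425)×34.7 = 42.4294%
Post-stratified estimate weights by population shares:
  0.13×63.8 + 0.16×23 + 0.29×54.5 + 0.42×34.7 = 42.353%
Difference = 42.353 − 42.4294 = -0.0764 pp.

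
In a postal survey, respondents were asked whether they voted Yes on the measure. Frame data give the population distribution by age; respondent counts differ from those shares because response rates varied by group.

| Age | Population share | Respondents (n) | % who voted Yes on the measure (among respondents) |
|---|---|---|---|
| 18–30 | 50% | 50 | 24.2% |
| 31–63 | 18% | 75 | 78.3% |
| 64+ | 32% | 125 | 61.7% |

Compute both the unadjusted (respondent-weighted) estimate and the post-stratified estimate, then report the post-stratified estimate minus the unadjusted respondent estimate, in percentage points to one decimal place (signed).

-13.2 percentage points

Without adjustment, the pooled respondent share is:
  (50/250)×24.2 + (75/250)×78.3 + (125/250)×61.7 = 59.18%
Reweighting by population age shares:
  0.5×24.2 + 0.18×78.3 + 0.32×61.7 = 45.938%
Difference = 45.938 − 59.18 = -13.242 pp.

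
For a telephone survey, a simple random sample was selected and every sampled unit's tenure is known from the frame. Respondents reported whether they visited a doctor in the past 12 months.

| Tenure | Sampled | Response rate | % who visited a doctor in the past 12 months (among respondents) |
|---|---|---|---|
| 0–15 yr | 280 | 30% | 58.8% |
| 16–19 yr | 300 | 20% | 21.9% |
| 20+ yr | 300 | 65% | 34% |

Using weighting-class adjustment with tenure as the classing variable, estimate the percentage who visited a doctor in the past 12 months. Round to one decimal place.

37.8%

Inverse-response-rate weighting restores each class to its sampled count, so class totals weight by n_sampled:
  0–15 yr: 280 × 58.8 = 16,464
  16–19 yr: 300 × 21.9 = 6570
  20+ yr: 300 × 34 = 10,200
Adjusted estimate = 33,234 / 880 = 37.7659 → 37.8%.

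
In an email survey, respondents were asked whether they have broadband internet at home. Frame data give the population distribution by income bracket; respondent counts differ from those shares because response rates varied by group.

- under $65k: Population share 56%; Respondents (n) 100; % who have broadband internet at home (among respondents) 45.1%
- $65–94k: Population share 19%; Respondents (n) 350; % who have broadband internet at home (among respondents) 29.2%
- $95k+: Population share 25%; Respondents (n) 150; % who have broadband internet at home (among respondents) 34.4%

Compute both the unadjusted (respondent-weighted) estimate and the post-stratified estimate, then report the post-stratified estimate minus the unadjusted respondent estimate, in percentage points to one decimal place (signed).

+6.3 percentage points

Naive respondent-only estimate (weights = respondent counts):
  (100/600)×45.1 + (350/600)×29.2 + (150/600)×34.4 = 33.15%
Post-stratified estimate weights by population shares:
  0.56×45.1 + 0.19×29.2 + 0.25×34.4 = 39.404%
Difference = 39.404 − 33.15 = 6.254 pp.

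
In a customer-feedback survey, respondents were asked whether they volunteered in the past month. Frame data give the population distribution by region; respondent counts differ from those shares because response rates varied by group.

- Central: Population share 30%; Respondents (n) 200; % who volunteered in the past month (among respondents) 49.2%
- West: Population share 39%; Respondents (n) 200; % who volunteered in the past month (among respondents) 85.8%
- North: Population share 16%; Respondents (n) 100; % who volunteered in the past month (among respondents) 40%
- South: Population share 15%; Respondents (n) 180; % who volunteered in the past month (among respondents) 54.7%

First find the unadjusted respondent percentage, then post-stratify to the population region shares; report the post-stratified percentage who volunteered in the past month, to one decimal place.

Without adjustment, the pooled respondent share is:
  (200/680)×49.2 + (200/680)×85.8 + (100/680)×40 + (180/680)×54.7 = 60.0676%
Post-stratified estimate weights by population shares:
  0.3×49.2 + 0.39×85.8 + 0.16×40 + 0.15×54.7 = 62.827%

62.8%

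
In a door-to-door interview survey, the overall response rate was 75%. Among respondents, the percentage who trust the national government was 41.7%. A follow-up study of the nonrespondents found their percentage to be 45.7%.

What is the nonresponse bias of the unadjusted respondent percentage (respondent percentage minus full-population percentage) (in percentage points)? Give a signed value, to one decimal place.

Nonresponse fraction = 1 − 0.75 = 0.25.
Bias = (nonresponse fraction) × (respondent percentage − nonrespondent percentage)
     = 0.25 × (41.7 − 45.7) = 0.25 × -4 = -1.

-1.0 percentage points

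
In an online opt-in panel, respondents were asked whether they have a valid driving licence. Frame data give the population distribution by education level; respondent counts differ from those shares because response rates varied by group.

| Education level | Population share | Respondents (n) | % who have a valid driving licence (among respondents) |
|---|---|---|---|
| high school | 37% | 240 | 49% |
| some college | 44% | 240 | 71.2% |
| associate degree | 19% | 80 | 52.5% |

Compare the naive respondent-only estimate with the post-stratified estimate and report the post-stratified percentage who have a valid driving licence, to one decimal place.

59.4%

Naive respondent-only estimate (weights = respondent counts):
  (240/560)×49 + (240/560)×71.2 + (80/560)×52.5 = 59.0143%
Reweighting by population education level shares:
  0.37×49 + 0.44×71.2 + 0.19×52.5 = 59.433%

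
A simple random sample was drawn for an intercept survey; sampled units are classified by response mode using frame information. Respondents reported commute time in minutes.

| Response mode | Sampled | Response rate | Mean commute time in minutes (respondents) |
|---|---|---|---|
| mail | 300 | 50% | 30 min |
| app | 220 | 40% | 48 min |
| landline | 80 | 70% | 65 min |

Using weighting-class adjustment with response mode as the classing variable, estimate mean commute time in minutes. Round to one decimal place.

41.3

Weighting each respondent by the inverse class response rate inflates each class back to its sampled size, so the class weight is n_sampled:
  mail: 300 × 30 = 9000
  app: 220 × 48 = 10,560
  landline: 80 × 65 = 5200
Adjusted estimate = 24,760 / 600 = 41.2667 → 41.3.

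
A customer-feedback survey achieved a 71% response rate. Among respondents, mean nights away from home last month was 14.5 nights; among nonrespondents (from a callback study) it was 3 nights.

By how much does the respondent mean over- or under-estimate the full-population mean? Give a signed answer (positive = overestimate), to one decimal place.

Nonresponse fraction = 1 − 0.71 = 0.29.
Bias = (nonresponse fraction) × (respondent mean − nonrespondent mean)
     = 0.29 × (14.5 − 3) = 0.29 × 11.5 = 3.335.

+3.3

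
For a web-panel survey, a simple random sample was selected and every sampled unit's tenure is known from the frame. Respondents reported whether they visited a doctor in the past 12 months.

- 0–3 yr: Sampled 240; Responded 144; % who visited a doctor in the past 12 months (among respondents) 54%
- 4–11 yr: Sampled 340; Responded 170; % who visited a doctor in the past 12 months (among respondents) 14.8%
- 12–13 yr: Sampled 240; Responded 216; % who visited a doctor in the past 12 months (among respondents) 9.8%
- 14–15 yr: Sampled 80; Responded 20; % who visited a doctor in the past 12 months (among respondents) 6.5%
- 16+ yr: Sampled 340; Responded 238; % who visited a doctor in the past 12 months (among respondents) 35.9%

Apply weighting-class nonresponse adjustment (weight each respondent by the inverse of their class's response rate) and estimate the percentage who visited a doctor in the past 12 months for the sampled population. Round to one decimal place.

Class response rates: 0–3 yr 144/240 = 60%, 4–11 yr 170/340 = 50%, 12–13 yr 216/240 = 90%, 14–15 yr 20/80 = 25%, 16+ yr 238/340 = 70%.
Weighting each respondent by the inverse class response rate inflates each class back to its sampled size, so the class weight is n_sampled:
  0–3 yr: 240 × 54 = 12,960
  4–11 yr: 340 × 14.8 = 5032
  12–13 yr: 240 × 9.8 = 2352
  14–15 yr: 80 × 6.5 = 520
  16+ yr: 340 × 35.9 = 12,206
Adjusted estimate = 33,070 / 1,240 = 26.6694 → 26.7%.

26.7%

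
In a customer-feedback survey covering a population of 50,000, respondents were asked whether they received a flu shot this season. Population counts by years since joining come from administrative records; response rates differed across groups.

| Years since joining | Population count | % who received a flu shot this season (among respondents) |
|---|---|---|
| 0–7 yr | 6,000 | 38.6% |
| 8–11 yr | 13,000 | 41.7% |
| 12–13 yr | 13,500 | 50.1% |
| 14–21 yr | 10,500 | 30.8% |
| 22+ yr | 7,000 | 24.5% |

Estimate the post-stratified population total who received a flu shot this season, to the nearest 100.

Estimated count per cell = population count × respondent percentage:
  0–7 yr: 6,000 × 38.6% = 2316
  8–11 yr: 13,000 × 41.7% = 5421
  12–13 yr: 13,500 × 50.1% = 6763.5
  14–21 yr: 10,500 × 30.8% = 3234
  22+ yr: 7,000 × 24.5% = 1715
Estimated total = 19449.5 → 19,400.

19,400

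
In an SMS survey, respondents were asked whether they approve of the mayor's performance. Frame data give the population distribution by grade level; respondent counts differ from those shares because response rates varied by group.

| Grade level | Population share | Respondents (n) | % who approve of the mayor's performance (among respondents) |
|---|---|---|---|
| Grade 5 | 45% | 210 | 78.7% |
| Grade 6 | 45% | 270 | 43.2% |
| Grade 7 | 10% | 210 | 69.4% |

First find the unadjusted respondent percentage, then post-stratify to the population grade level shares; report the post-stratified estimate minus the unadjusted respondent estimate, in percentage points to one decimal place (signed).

Naive respondent-only estimate (weights = respondent counts):
  (210/690)×78.7 + (270/690)×43.2 + (210/690)×69.4 = 61.9783%
Post-stratifying to population shares instead:
  0.45×78.7 + 0.45×43.2 + 0.1×69.4 = 61.795%
Difference = 61.795 − 61.9783 = -0.1833 pp.

-0.2 percentage points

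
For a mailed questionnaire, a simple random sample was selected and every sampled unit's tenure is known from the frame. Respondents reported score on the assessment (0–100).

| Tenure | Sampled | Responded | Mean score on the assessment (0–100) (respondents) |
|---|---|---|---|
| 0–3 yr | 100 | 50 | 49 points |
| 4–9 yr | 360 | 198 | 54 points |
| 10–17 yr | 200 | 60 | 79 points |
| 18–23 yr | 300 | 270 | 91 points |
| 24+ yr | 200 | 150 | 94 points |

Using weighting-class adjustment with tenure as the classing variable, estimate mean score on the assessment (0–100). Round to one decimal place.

Response rates by class: 0–3 yr 50/100 = 50%, 4–9 yr 198/360 = 55%, 10–17 yr 60/200 = 30%, 18–23 yr 270/300 = 90%, 24+ yr 150/200 = 75%.
Inverse-response-rate weighting restores each class to its sampled count, so class totals weight by n_sampled:
  0–3 yr: 100 × 49 = 4900
  4–9 yr: 360 × 54 = 19,440
  10–17 yr: 200 × 79 = 15,800
  18–23 yr: 300 × 91 = 27,300
  24+ yr: 200 × 94 = 18,800
Adjusted estimate = 86,240 / 1,160 = 74.3448 → 74.3.

74.3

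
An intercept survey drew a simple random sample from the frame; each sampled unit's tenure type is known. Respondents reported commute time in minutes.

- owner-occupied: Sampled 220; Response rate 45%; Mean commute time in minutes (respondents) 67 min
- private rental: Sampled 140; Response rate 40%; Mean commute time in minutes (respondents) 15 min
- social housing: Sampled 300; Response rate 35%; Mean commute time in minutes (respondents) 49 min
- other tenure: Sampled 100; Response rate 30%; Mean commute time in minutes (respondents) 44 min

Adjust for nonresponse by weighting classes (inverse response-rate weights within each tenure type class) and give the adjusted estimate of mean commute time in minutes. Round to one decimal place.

47.3

With weight = n_sampled/n_responded per class, the weighted class total is n_sampled:
  owner-occupied: 220 × 67 = 14,740
  private rental: 140 × 15 = 2100
  social housing: 300 × 49 = 14,700
  other tenure: 100 × 44 = 4400
Adjusted estimate = 35,940 / 760 = 47.2895 → 47.3.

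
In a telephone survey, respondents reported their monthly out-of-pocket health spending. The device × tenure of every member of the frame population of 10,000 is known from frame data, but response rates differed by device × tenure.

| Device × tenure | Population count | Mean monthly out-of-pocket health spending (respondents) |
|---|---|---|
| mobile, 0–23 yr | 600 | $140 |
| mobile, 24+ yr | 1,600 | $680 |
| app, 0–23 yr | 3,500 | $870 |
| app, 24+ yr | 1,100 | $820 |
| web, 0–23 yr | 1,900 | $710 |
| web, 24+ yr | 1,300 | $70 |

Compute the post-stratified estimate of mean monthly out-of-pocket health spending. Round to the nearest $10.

$660

Post-stratification weights by population share, not respondent share:
  mobile, 0–23 yr: (600/10,000) × 140 = 8.4
  mobile, 24+ yr: (1,600/10,000) × 680 = 108.8
  app, 0–23 yr: (3,500/10,000) × 870 = 304.5
  app, 24+ yr: (1,100/10,000) × 820 = 90.2
  web, 0–23 yr: (1,900/10,000) × 710 = 134.9
  web, 24+ yr: (1,300/10,000) × 70 = 9.1
Post-stratified estimate = 655.9 → $660.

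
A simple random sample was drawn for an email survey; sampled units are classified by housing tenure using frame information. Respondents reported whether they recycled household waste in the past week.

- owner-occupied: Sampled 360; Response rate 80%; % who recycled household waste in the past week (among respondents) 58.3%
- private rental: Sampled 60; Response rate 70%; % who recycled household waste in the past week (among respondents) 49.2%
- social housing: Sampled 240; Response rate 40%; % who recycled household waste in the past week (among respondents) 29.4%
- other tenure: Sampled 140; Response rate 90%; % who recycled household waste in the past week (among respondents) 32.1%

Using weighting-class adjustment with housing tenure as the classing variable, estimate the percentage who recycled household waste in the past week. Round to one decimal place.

With weight = n_sampled/n_responded per class, the weighted class total is n_sampled:
  owner-occupied: 360 × 58.3 = 20,988
  private rental: 60 × 49.2 = 2952
  social housing: 240 × 29.4 = 7056
  other tenure: 140 × 32.1 = 4494
Adjusted estimate = 35,490 / 800 = 44.3625 → 44.4%.

44.4%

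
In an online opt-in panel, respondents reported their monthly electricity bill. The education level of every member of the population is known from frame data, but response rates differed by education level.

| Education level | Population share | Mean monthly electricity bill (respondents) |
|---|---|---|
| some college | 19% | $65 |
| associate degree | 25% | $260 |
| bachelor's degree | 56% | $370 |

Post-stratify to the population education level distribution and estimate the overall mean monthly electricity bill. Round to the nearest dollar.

$285

Post-stratification weights by population share, not respondent share:
  some college: 0.19 × 65 = 12.35
  associate degree: 0.25 × 260 = 65
  bachelor's degree: 0.56 × 370 = 207.2
Post-stratified estimate = 284.55 → $285.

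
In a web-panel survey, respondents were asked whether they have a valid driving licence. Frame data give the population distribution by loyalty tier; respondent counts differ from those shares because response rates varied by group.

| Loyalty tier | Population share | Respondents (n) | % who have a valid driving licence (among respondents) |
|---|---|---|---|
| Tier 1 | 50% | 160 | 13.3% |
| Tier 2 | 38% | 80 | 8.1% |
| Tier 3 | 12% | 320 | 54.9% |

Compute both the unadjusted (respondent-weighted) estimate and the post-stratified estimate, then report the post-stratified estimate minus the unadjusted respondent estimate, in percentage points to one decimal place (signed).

Unadjusted (pooled respondent) estimate weights by respondent counts:
  (160/560)×13.3 + (80/560)×8.1 + (320/560)×54.9 = 36.3286%
Post-stratified estimate weights by population shares:
  0.5×13.3 + 0.38×8.1 + 0.12×54.9 = 16.316%
Difference = 16.316 − 36.3286 = -20.0126 pp.

-20.0 percentage points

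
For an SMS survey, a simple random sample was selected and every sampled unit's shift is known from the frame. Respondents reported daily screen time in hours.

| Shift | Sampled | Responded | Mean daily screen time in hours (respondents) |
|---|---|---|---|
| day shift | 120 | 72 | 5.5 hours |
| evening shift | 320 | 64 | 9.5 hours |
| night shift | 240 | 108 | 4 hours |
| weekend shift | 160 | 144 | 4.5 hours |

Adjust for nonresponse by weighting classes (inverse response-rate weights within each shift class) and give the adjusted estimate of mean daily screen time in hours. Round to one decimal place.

Response rates by class: day shift 72/120 = 60%, evening shift 64/320 = 20%, night shift 108/240 = 45%, weekend shift 144/160 = 90%.
Weighting each respondent by the inverse class response rate inflates each class back to its sampled size, so the class weight is n_sampled:
  day shift: 120 × 5.5 = 660
  evening shift: 320 × 9.5 = 3040
  night shift: 240 × 4 = 960
  weekend shift: 160 × 4.5 = 720
Adjusted estimate = 5380 / 840 = 6.40476 → 6.4.

6.4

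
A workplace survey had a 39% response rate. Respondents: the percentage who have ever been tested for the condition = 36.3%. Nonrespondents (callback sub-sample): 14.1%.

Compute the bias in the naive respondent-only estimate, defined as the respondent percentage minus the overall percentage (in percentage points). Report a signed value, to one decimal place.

+13.5 percentage points

Nonresponse fraction = 1 − 0.39 = 0.61.
Bias = (nonresponse fraction) × (respondent percentage − nonrespondent percentage)
     = 0.61 × (36.3 − 14.1) = 0.61 × 22.2 = 13.542.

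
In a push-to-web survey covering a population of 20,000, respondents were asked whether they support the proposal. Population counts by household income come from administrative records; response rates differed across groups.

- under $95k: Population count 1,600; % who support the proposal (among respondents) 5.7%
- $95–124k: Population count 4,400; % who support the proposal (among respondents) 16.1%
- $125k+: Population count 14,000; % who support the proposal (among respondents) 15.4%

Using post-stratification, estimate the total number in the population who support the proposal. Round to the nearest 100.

Apply each group's respondent rate to its population count:
  under $95k: 1,600 × 5.7% = 91.2
  $95–124k: 4,400 × 16.1% = 708.4
  $125k+: 14,000 × 15.4% = 2156
Estimated total = 2955.6 → 3,000.

3,000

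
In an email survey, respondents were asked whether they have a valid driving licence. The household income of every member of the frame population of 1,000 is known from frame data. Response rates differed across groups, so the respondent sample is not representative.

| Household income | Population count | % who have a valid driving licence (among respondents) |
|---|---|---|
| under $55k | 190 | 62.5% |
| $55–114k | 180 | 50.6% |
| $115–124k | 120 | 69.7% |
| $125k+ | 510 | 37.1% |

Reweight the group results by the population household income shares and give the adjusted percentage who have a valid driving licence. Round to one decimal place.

48.3%

Reweight to the known household income distribution:
  under $55k: (190/1,000) × 62.5 = 11.875
  $55–114k: (180/1,000) × 50.6 = 9.108
  $115–124k: (120/1,000) × 69.7 = 8.364
  $125k+: (510/1,000) × 37.1 = 18.921
Post-stratified estimate = 48.268 → 48.3%.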